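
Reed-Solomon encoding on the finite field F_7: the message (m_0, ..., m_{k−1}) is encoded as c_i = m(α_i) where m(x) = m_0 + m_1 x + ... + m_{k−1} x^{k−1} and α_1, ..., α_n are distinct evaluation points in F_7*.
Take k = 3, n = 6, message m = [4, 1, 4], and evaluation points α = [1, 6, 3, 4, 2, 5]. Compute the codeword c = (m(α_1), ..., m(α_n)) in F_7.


c = [2, 0, 1, 2, 1, 4]

Message polynomial: m(x) = 4 + 1·x + 4·x^2 (mod 7).
For each evaluation point α_i, compute m(α_i) mod 7:
  α_1 = 1: Horner steps 4 → 5 → 2, so m(1) = 2.
  α_2 = 6: Horner steps 4 → 4 → 0, so m(6) = 0.
  α_3 = 3: Horner steps 4 → 6 → 1, so m(3) = 1.
  α_4 = 4: Horner steps 4 → 3 → 2, so m(4) = 2.
  α_5 = 2: Horner steps 4 → 2 → 1, so m(2) = 1.
  α_6 = 5: Horner steps 4 → 0 → 4, so m(5) = 4.
Codeword c = [2, 0, 1, 2, 1, 4] ∈ F_7^6.


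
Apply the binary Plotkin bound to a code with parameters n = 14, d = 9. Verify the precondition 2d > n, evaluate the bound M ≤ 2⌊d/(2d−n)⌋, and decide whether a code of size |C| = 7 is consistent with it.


Plotkin bound M ≤ 4; given |C| = 7 > bound (violated).

Check applicability: 2d = 18, n = 14.
2d − n = 4 > 0, so Plotkin applies.
Compute d/(2d−n) = 9/4 ≈ 2.2500.
⌊d/(2d−n)⌋ = 2.
Plotkin bound: M ≤ 2·2 = 4.
Given |C| = 7, check: VIOLATED.
This |C| is above the Plotkin bound, so no binary code with n = 14, d = 9 and 7 codewords exists.


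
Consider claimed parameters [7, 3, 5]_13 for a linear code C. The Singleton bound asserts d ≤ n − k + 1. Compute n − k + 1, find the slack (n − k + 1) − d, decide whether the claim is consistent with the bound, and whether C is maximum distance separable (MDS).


Singleton RHS = n − k + 1 = 5, slack = 0, bound satisfied, MDS.

Singleton bound: d ≤ n − k + 1.
Here n = 7, k = 3, so n − k + 1 = 5.
Given d = 5, check d ≤ 5: YES.
Slack = (n − k + 1) − d = 0.
The code is MDS (slack = 0).
Description: the claimed parameters are [7, 3, 5]_13; such a code would be MDS (meets Singleton bound).


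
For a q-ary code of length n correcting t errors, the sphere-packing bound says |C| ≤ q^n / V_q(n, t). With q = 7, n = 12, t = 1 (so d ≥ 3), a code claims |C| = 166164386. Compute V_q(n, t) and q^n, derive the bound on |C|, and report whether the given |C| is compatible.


V_q(n, t) = 73, q^n = 13841287201, Hamming bound = 189606673, |C| = 166164386 ≤ bound (satisfied).

Step 1: Compute V_q(n, t) = Σ_{j=0}^1 C(n, j) (q−1)^j.
  j = 0: C(12,0)·(6)^0 = 1·1 = 1.
  j = 1: C(12,1)·(6)^1 = 12·6 = 72.
  V_q(n, t) = 1 + 72 = 73.
Step 2: q^n = 7^12 = 13841287201.
Step 3: Hamming bound ⌊q^n / V_q(n,t)⌋ = ⌊13841287201/73⌋ = 189606673.
Step 4: Compare |C| = 166164386 to 189606673: satisfied.
The claimed |C| lies below the Hamming bound.


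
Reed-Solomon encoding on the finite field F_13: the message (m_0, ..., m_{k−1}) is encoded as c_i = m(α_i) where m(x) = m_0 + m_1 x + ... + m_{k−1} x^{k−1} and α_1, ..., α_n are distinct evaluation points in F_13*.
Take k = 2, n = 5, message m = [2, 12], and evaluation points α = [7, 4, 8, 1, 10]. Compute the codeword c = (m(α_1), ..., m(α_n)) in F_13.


c = [8, 11, 7, 1, 5]

Message polynomial: m(x) = 2 + 12·x (mod 13).
For each evaluation point α_i, compute m(α_i) mod 13:
  α_1 = 7: Horner steps 12 → 8, so m(7) = 8.
  α_2 = 4: Horner steps 12 → 11, so m(4) = 11.
  α_3 = 8: Horner steps 12 → 7, so m(8) = 7.
  α_4 = 1: Horner steps 12 → 1, so m(1) = 1.
  α_5 = 10: Horner steps 12 → 5, so m(10) = 5.
Codeword c = [8, 11, 7, 1, 5] ∈ F_13^5.


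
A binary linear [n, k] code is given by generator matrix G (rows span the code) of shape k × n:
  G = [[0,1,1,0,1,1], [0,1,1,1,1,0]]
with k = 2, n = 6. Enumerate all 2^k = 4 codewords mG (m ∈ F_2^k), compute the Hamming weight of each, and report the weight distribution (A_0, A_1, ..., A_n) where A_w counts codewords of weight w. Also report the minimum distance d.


Weight distribution: A_0 = 1, A_2 = 1, A_4 = 2. Minimum distance d = 2.

Enumerate all 2^2 = 4 messages m ∈ F_2^2.
For each, compute codeword c = mG in F_2^6, then tally its weight.
  m = 00 → c = 000000, weight = 0.
  m = 10 → c = 011011, weight = 4.
  m = 01 → c = 011110, weight = 4.
  m = 11 → c = 000101, weight = 2.
Tally weights:
  weight 0: 1 codewords.
  weight 2: 1 codewords.
  weight 4: 2 codewords.
Minimum distance d = smallest w > 0 with A_w > 0 = 2.
Sanity: Σ A_w = 4 = 2^2 = 4 ✓.


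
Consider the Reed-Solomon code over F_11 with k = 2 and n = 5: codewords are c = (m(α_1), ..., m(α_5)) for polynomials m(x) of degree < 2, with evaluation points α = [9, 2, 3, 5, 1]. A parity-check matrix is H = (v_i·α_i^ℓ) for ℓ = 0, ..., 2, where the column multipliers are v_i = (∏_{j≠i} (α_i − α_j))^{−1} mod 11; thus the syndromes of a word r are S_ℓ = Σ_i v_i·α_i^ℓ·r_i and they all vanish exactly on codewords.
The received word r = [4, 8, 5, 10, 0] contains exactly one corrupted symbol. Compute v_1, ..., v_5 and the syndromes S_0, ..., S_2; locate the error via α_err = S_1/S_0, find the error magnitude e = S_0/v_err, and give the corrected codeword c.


S = (3, 5, 1), error at position 1, error magnitude e = 6, c = [9, 8, 5, 10, 0].

Step 1: column multipliers v_i = (∏_{j≠i}(α_i − α_j))^{−1} mod 11.
  i = 1 (α = 9): (9−2)(9−3)(9−5)(9−1) = 7·6·4·8 = 1344 ≡ 2, so v_1 = 2^{−1} = 6 (mod 11).
  i = 2 (α = 2): (2−9)(2−3)(2−5)(2−1) = (−7)·(−1)·(−3)·1 = −21 ≡ 1, so v_2 = 1^{−1} = 1 (mod 11).
  i = 3 (α = 3): (3−9)(3−2)(3−5)(3−1) = (−6)·1·(−2)·2 = 24 ≡ 2, so v_3 = 2^{−1} = 6 (mod 11).
  i = 4 (α = 5): (5−9)(5−2)(5−3)(5−1) = (−4)·3·2·4 = −96 ≡ 3, so v_4 = 3^{−1} = 4 (mod 11).
  i = 5 (α = 1): (1−9)(1−2)(1−3)(1−5) = (−8)·(−1)·(−2)·(−4) = 64 ≡ 9, so v_5 = 9^{−1} = 5 (mod 11).
  v = [6, 1, 6, 4, 5].
Step 2: syndromes of r = [4, 8, 5, 10, 0] (all sums mod 11).
  S_0 = Σ v_i r_i = 6·4 + 1·8 + 6·5 + 4·10 + 5·0 = 102 ≡ 3.
  S_1 = Σ v_i α_i r_i = 6·9·4 + 1·2·8 + 6·3·5 + 4·5·10 + 5·1·0 = 522 ≡ 5.
  α_i^2 mod 11 = [4, 4, 9, 3, 1].
  S_2 = Σ v_i α_i^2 r_i = 6·4·4 + 1·4·8 + 6·9·5 + 4·3·10 + 5·1·0 = 518 ≡ 1.
  S = (3, 5, 1) ≠ 0, so r is not a codeword (an error is present).
Step 3: locate the error. For a single error e at position i, S_ℓ = v_i·e·α_i^ℓ, so α_err = S_1/S_0.
  S_0^{−1} = 3^{−1} = 4 (mod 11), so α_err = 5·4 = 20 ≡ 9 = α_1. Error position i = 1.
  Consistency check: S_2/S_1 = 1·9 = 9 ≡ 9 = α_err ✓ (single-error assumption holds).
Step 4: error magnitude e = S_0/v_1 = S_0·∏_{j≠1}(α_1 − α_j) = 3·2 = 6 ≡ 6 (mod 11).
Step 5: correct position 1: c_1 = r_1 − e = 4 − 6 ≡ 9 (mod 11). Hence c = [9, 8, 5, 10, 0].
  Check: interpolating c through the α_i gives m(x) = 3 + 8·x (degree < 2) with m(α_i) = c_i for every i, so c is indeed a codeword.


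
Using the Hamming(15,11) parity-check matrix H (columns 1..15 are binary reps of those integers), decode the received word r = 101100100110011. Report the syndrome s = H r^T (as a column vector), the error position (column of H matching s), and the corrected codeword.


s = (0, 0, 0, 1)^T, error position = 1, corrected codeword c = 001100100110011

Compute s = H r^T mod 2 one row at a time:
  s_1 = 0 + 0 + 1 + 1 + 0 + 0 + 1 + 1 = 4 ≡ 0 (mod 2).
  s_2 = 1 + 0 + 0 + 1 + 0 + 0 + 1 + 1 = 4 ≡ 0 (mod 2).
  s_3 = 0 + 1 + 0 + 1 + 1 + 1 + 1 + 1 = 6 ≡ 0 (mod 2).
  s_4 = 1 + 1 + 0 + 1 + 0 + 1 + 0 + 1 = 5 ≡ 1 (mod 2).
s = (0, 0, 0, 1)^T — this equals column 1 of H (binary 0001), so error is at position 1.
Correct: flip bit 1 of r = 101100100110011 to get c = 001100100110011.


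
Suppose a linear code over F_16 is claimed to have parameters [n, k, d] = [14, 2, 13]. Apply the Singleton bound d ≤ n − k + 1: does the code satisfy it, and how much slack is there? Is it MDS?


Singleton RHS = n − k + 1 = 13, slack = 0, bound satisfied, MDS.

Singleton bound: d ≤ n − k + 1.
Here n = 14, k = 2, so n − k + 1 = 13.
Given d = 13, check d ≤ 13: YES.
Slack = (n − k + 1) − d = 0.
The code is MDS (slack = 0).
Description: the claimed parameters are [14, 2, 13]_16; such a code would be MDS (meets Singleton bound).


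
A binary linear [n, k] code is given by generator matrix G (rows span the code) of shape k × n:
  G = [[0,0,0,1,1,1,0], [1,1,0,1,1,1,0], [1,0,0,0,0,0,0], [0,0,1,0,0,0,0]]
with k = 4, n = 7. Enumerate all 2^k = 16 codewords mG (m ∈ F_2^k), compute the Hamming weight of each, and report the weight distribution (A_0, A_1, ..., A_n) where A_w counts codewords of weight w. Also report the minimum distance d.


Weight distribution: A_0 = 1, A_1 = 3, A_2 = 3, A_3 = 2, A_4 = 3, A_5 = 3, A_6 = 1. Minimum distance d = 1.

Enumerate all 2^4 = 16 messages m ∈ F_2^4.
For each, compute codeword c = mG in F_2^7, then tally its weight.
  m = 0000 → c = 0000000, weight = 0.
  m = 1000 → c = 0001110, weight = 3.
  m = 0100 → c = 1101110, weight = 5.
  m = 1100 → c = 1100000, weight = 2.
  m = 0010 → c = 1000000, weight = 1.
  m = 1010 → c = 1001110, weight = 4.
  m = 0110 → c = 0101110, weight = 4.
  m = 1110 → c = 0100000, weight = 1.
  m = 0001 → c = 0010000, weight = 1.
  m = 1001 → c = 0011110, weight = 4.
  m = 0101 → c = 1111110, weight = 6.
  m = 1101 → c = 1110000, weight = 3.
  m = 0011 → c = 1010000, weight = 2.
  m = 1011 → c = 1011110, weight = 5.
  m = 0111 → c = 0111110, weight = 5.
  m = 1111 → c = 0110000, weight = 2.
Tally weights:
  weight 0: 1 codewords.
  weight 1: 3 codewords.
  weight 2: 3 codewords.
  weight 3: 2 codewords.
  weight 4: 3 codewords.
  weight 5: 3 codewords.
  weight 6: 1 codewords.
Minimum distance d = smallest w > 0 with A_w > 0 = 1.
Sanity: Σ A_w = 16 = 2^4 = 16 ✓.


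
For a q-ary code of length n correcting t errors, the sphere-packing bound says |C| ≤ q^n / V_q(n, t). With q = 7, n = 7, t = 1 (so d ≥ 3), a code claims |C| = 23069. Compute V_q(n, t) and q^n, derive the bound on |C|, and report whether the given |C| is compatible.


V_q(n, t) = 43, q^n = 823543, Hamming bound = 19152, |C| = 23069 > bound (violated).

Step 1: Compute V_q(n, t) = Σ_{j=0}^1 C(n, j) (q−1)^j.
  j = 0: C(7,0)·(6)^0 = 1·1 = 1.
  j = 1: C(7,1)·(6)^1 = 7·6 = 42.
  V_q(n, t) = 1 + 42 = 43.
Step 2: q^n = 7^7 = 823543.
Step 3: Hamming bound ⌊q^n / V_q(n,t)⌋ = ⌊823543/43⌋ = 19152.
Step 4: Compare |C| = 23069 to 19152: violated.
The claimed |C| lies above the Hamming bound, so no 7-ary code of length 7 with d ≥ 3 can have 23069 codewords.


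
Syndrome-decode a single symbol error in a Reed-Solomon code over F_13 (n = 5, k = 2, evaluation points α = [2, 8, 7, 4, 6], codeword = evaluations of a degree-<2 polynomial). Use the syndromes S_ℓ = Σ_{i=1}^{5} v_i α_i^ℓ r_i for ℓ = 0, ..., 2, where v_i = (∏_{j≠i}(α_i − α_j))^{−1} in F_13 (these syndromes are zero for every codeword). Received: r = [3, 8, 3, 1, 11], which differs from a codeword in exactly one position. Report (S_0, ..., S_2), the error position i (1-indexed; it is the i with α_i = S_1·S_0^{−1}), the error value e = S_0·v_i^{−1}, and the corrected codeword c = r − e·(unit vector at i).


S = (2, 4, 8), error at position 1, error magnitude e = 12, c = [4, 8, 3, 1, 11].

Step 1: column multipliers v_i = (∏_{j≠i}(α_i − α_j))^{−1} mod 13.
  i = 1 (α = 2): (2−8)(2−7)(2−4)(2−6) = (−6)·(−5)·(−2)·(−4) = 240 ≡ 6, so v_1 = 6^{−1} = 11 (mod 13).
  i = 2 (α = 8): (8−2)(8−7)(8−4)(8−6) = 6·1·4·2 = 48 ≡ 9, so v_2 = 9^{−1} = 3 (mod 13).
  i = 3 (α = 7): (7−2)(7−8)(7−4)(7−6) = 5·(−1)·3·1 = −15 ≡ 11, so v_3 = 11^{−1} = 6 (mod 13).
  i = 4 (α = 4): (4−2)(4−8)(4−7)(4−6) = 2·(−4)·(−3)·(−2) = −48 ≡ 4, so v_4 = 4^{−1} = 10 (mod 13).
  i = 5 (α = 6): (6−2)(6−8)(6−7)(6−4) = 4·(−2)·(−1)·2 = 16 ≡ 3, so v_5 = 3^{−1} = 9 (mod 13).
  v = [11, 3, 6, 10, 9].
Step 2: syndromes of r = [3, 8, 3, 1, 11] (all sums mod 13).
  S_0 = Σ v_i r_i = 11·3 + 3·8 + 6·3 + 10·1 + 9·11 = 184 ≡ 2.
  S_1 = Σ v_i α_i r_i = 11·2·3 + 3·8·8 + 6·7·3 + 10·4·1 + 9·6·11 = 1018 ≡ 4.
  α_i^2 mod 13 = [4, 12, 10, 3, 10].
  S_2 = Σ v_i α_i^2 r_i = 11·4·3 + 3·12·8 + 6·10·3 + 10·3·1 + 9·10·11 = 1620 ≡ 8.
  S = (2, 4, 8) ≠ 0, so r is not a codeword (an error is present).
Step 3: locate the error. For a single error e at position i, S_ℓ = v_i·e·α_i^ℓ, so α_err = S_1/S_0.
  S_0^{−1} = 2^{−1} = 7 (mod 13), so α_err = 4·7 = 28 ≡ 2 = α_1. Error position i = 1.
  Consistency check: S_2/S_1 = 8·10 = 80 ≡ 2 = α_err ✓ (single-error assumption holds).
Step 4: error magnitude e = S_0/v_1 = S_0·∏_{j≠1}(α_1 − α_j) = 2·6 = 12 ≡ 12 (mod 13).
Step 5: correct position 1: c_1 = r_1 − e = 3 − 12 ≡ 4 (mod 13). Hence c = [4, 8, 3, 1, 11].
  Check: interpolating c through the α_i gives m(x) = 7 + 5·x (degree < 2) with m(α_i) = c_i for every i, so c is indeed a codeword.


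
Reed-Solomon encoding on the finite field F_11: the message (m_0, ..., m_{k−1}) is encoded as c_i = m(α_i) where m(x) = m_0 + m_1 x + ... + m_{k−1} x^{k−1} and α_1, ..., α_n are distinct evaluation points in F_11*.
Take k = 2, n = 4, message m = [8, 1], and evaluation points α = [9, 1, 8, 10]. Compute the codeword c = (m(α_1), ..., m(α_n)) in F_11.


c = [6, 9, 5, 7]

Message polynomial: m(x) = 8 + 1·x (mod 11).
For each evaluation point α_i, compute m(α_i) mod 11:
  α_1 = 9: Horner steps 1 → 6, so m(9) = 6.
  α_2 = 1: Horner steps 1 → 9, so m(1) = 9.
  α_3 = 8: Horner steps 1 → 5, so m(8) = 5.
  α_4 = 10: Horner steps 1 → 7, so m(10) = 7.
Codeword c = [6, 9, 5, 7] ∈ F_11^4.


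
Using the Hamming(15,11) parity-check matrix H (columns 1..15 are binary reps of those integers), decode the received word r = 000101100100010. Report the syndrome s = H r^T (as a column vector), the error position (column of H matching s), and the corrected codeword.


s = (0, 0, 0, 1)^T, error position = 1, corrected codeword c = 100101100100010

Compute s = H r^T mod 2 one row at a time:
  s_1 = 0 + 0 + 1 + 0 + 0 + 0 + 1 + 0 = 2 ≡ 0 (mod 2).
  s_2 = 1 + 0 + 1 + 1 + 0 + 0 + 1 + 0 = 4 ≡ 0 (mod 2).
  s_3 = 0 + 0 + 1 + 1 + 1 + 0 + 1 + 0 = 4 ≡ 0 (mod 2).
  s_4 = 0 + 0 + 0 + 1 + 0 + 0 + 0 + 0 = 1 ≡ 1 (mod 2).
s = (0, 0, 0, 1)^T — this equals column 1 of H (binary 0001), so error is at position 1.
Correct: flip bit 1 of r = 000101100100010 to get c = 100101100100010.


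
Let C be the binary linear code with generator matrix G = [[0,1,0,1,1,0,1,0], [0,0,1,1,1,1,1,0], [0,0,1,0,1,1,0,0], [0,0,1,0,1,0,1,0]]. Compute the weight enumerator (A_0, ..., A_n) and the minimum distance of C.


Weight distribution: A_0 = 1, A_2 = 4, A_3 = 6, A_4 = 3, A_5 = 2. Minimum distance d = 2.

Enumerate all 2^4 = 16 messages m ∈ F_2^4.
For each, compute codeword c = mG in F_2^8, then tally its weight.
  m = 0000 → c = 00000000, weight = 0.
  m = 1000 → c = 01011010, weight = 4.
  m = 0100 → c = 00111110, weight = 5.
  m = 1100 → c = 01100100, weight = 3.
  m = 0010 → c = 00101100, weight = 3.
  m = 1010 → c = 01110110, weight = 5.
  m = 0110 → c = 00010010, weight = 2.
  m = 1110 → c = 01001000, weight = 2.
  m = 0001 → c = 00101010, weight = 3.
  m = 1001 → c = 01110000, weight = 3.
  m = 0101 → c = 00010100, weight = 2.
  m = 1101 → c = 01001110, weight = 4.
  m = 0011 → c = 00000110, weight = 2.
  m = 1011 → c = 01011100, weight = 4.
  m = 0111 → c = 00111000, weight = 3.
  m = 1111 → c = 01100010, weight = 3.
Tally weights:
  weight 0: 1 codewords.
  weight 2: 4 codewords.
  weight 3: 6 codewords.
  weight 4: 3 codewords.
  weight 5: 2 codewords.
Minimum distance d = smallest w > 0 with A_w > 0 = 2.
Sanity: Σ A_w = 16 = 2^4 = 16 ✓.


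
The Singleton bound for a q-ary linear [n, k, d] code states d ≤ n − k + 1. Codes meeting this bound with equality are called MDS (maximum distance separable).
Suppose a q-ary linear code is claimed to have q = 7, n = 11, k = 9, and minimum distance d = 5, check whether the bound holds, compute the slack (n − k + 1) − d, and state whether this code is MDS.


Singleton RHS = n − k + 1 = 3, slack = -2, bound violated (no such code; not MDS).

Singleton bound: d ≤ n − k + 1.
Here n = 11, k = 9, so n − k + 1 = 3.
Given d = 5, check d ≤ 3: NO.
Slack = (n − k + 1) − d = -2.
The slack is negative: d = 5 exceeds n − k + 1 = 3 by 2, so the Singleton bound is violated and no linear [11, 9, 5]_7 code can exist. In particular it is not MDS (MDS requires d = n − k + 1 exactly).
Description: the claimed parameters are [11, 9, 5]_7; such a code would be impossible (violates the Singleton bound).


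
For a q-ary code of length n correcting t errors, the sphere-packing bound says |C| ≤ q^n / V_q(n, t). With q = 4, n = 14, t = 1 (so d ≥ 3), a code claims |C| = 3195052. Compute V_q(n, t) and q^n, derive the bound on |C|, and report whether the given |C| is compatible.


V_q(n, t) = 43, q^n = 268435456, Hamming bound = 6242685, |C| = 3195052 ≤ bound (satisfied).

Step 1: Compute V_q(n, t) = Σ_{j=0}^1 C(n, j) (q−1)^j.
  j = 0: C(14,0)·(3)^0 = 1·1 = 1.
  j = 1: C(14,1)·(3)^1 = 14·3 = 42.
  V_q(n, t) = 1 + 42 = 43.
Step 2: q^n = 4^14 = 268435456.
Step 3: Hamming bound ⌊q^n / V_q(n,t)⌋ = ⌊268435456/43⌋ = 6242685.
Step 4: Compare |C| = 3195052 to 6242685: satisfied.
The claimed |C| lies below the Hamming bound.


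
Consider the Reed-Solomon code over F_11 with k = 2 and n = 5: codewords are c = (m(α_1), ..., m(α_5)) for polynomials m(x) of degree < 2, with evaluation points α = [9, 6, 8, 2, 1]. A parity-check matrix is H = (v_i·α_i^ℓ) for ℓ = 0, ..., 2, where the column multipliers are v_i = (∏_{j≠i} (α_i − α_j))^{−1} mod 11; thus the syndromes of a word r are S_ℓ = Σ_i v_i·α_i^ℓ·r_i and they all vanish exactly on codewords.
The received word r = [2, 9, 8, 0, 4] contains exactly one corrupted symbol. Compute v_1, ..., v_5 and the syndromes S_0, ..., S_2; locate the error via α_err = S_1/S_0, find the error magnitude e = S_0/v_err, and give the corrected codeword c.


S = (4, 4, 4), error at position 5, error magnitude e = 9, c = [2, 9, 8, 0, 6].

Step 1: column multipliers v_i = (∏_{j≠i}(α_i − α_j))^{−1} mod 11.
  i = 1 (α = 9): (9−6)(9−8)(9−2)(9−1) = 3·1·7·8 = 168 ≡ 3, so v_1 = 3^{−1} = 4 (mod 11).
  i = 2 (α = 6): (6−9)(6−8)(6−2)(6−1) = (−3)·(−2)·4·5 = 120 ≡ 10, so v_2 = 10^{−1} = 10 (mod 11).
  i = 3 (α = 8): (8−9)(8−6)(8−2)(8−1) = (−1)·2·6·7 = −84 ≡ 4, so v_3 = 4^{−1} = 3 (mod 11).
  i = 4 (α = 2): (2−9)(2−6)(2−8)(2−1) = (−7)·(−4)·(−6)·1 = −168 ≡ 8, so v_4 = 8^{−1} = 7 (mod 11).
  i = 5 (α = 1): (1−9)(1−6)(1−8)(1−2) = (−8)·(−5)·(−7)·(−1) = 280 ≡ 5, so v_5 = 5^{−1} = 9 (mod 11).
  v = [4, 10, 3, 7, 9].
Step 2: syndromes of r = [2, 9, 8, 0, 4] (all sums mod 11).
  S_0 = Σ v_i r_i = 4·2 + 10·9 + 3·8 + 7·0 + 9·4 = 158 ≡ 4.
  S_1 = Σ v_i α_i r_i = 4·9·2 + 10·6·9 + 3·8·8 + 7·2·0 + 9·1·4 = 840 ≡ 4.
  α_i^2 mod 11 = [4, 3, 9, 4, 1].
  S_2 = Σ v_i α_i^2 r_i = 4·4·2 + 10·3·9 + 3·9·8 + 7·4·0 + 9·1·4 = 554 ≡ 4.
  S = (4, 4, 4) ≠ 0, so r is not a codeword (an error is present).
Step 3: locate the error. For a single error e at position i, S_ℓ = v_i·e·α_i^ℓ, so α_err = S_1/S_0.
  S_0^{−1} = 4^{−1} = 3 (mod 11), so α_err = 4·3 = 12 ≡ 1 = α_5. Error position i = 5.
  Consistency check: S_2/S_1 = 4·3 = 12 ≡ 1 = α_err ✓ (single-error assumption holds).
Step 4: error magnitude e = S_0/v_5 = S_0·∏_{j≠5}(α_5 − α_j) = 4·5 = 20 ≡ 9 (mod 11).
Step 5: correct position 5: c_5 = r_5 − e = 4 − 9 ≡ 6 (mod 11). Hence c = [2, 9, 8, 0, 6].
  Check: interpolating c through the α_i gives m(x) = 1 + 5·x (degree < 2) with m(α_i) = c_i for every i, so c is indeed a codeword.


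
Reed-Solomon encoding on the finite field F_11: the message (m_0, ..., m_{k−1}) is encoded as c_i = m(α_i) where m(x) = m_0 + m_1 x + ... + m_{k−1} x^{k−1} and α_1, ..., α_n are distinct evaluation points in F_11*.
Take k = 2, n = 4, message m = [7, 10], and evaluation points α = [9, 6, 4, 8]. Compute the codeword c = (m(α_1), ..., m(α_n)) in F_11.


c = [9, 1, 3, 10]

Message polynomial: m(x) = 7 + 10·x (mod 11).
For each evaluation point α_i, compute m(α_i) mod 11:
  α_1 = 9: Horner steps 10 → 9, so m(9) = 9.
  α_2 = 6: Horner steps 10 → 1, so m(6) = 1.
  α_3 = 4: Horner steps 10 → 3, so m(4) = 3.
  α_4 = 8: Horner steps 10 → 10, so m(8) = 10.
Codeword c = [9, 1, 3, 10] ∈ F_11^4.


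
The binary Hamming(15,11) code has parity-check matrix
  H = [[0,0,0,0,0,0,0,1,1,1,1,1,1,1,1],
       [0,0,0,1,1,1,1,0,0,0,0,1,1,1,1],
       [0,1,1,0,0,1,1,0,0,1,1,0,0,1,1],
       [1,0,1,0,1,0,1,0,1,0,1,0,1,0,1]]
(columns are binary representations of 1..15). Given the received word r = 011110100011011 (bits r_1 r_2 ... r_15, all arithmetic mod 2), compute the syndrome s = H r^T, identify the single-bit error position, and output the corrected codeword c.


s = (0, 0, 0, 1)^T, error position = 1, corrected codeword c = 111110100011011

Compute s = H r^T mod 2 one row at a time:
  s_1 = 0 + 0 + 0 + 1 + 1 + 0 + 1 + 1 = 4 ≡ 0 (mod 2).
  s_2 = 1 + 1 + 0 + 1 + 1 + 0 + 1 + 1 = 6 ≡ 0 (mod 2).
  s_3 = 1 + 1 + 0 + 1 + 0 + 1 + 1 + 1 = 6 ≡ 0 (mod 2).
  s_4 = 0 + 1 + 1 + 1 + 0 + 1 + 0 + 1 = 5 ≡ 1 (mod 2).
s = (0, 0, 0, 1)^T — this equals column 1 of H (binary 0001), so error is at position 1.
Correct: flip bit 1 of r = 011110100011011 to get c = 111110100011011.


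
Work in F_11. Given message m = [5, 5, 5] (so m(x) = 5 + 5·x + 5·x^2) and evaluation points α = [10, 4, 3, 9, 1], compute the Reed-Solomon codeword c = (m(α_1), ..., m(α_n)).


c = [5, 6, 10, 4, 4]

Message polynomial: m(x) = 5 + 5·x + 5·x^2 (mod 11).
For each evaluation point α_i, compute m(α_i) mod 11:
  α_1 = 10: Horner steps 5 → 0 → 5, so m(10) = 5.
  α_2 = 4: Horner steps 5 → 3 → 6, so m(4) = 6.
  α_3 = 3: Horner steps 5 → 9 → 10, so m(3) = 10.
  α_4 = 9: Horner steps 5 → 6 → 4, so m(9) = 4.
  α_5 = 1: Horner steps 5 → 10 → 4, so m(1) = 4.
Codeword c = [5, 6, 10, 4, 4] ∈ F_11^5.


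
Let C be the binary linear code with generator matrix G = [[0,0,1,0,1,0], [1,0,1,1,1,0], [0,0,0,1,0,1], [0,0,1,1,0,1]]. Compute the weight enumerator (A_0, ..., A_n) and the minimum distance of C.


Weight distribution: A_0 = 1, A_1 = 2, A_2 = 4, A_3 = 6, A_4 = 3. Minimum distance d = 1.

Enumerate all 2^4 = 16 messages m ∈ F_2^4.
For each, compute codeword c = mG in F_2^6, then tally its weight.
  m = 0000 → c = 000000, weight = 0.
  m = 1000 → c = 001010, weight = 2.
  m = 0100 → c = 101110, weight = 4.
  m = 1100 → c = 100100, weight = 2.
  m = 0010 → c = 000101, weight = 2.
  m = 1010 → c = 001111, weight = 4.
  m = 0110 → c = 101011, weight = 4.
  m = 1110 → c = 100001, weight = 2.
  m = 0001 → c = 001101, weight = 3.
  m = 1001 → c = 000111, weight = 3.
  m = 0101 → c = 100011, weight = 3.
  m = 1101 → c = 101001, weight = 3.
  m = 0011 → c = 001000, weight = 1.
  m = 1011 → c = 000010, weight = 1.
  m = 0111 → c = 100110, weight = 3.
  m = 1111 → c = 101100, weight = 3.
Tally weights:
  weight 0: 1 codewords.
  weight 1: 2 codewords.
  weight 2: 4 codewords.
  weight 3: 6 codewords.
  weight 4: 3 codewords.
Minimum distance d = smallest w > 0 with A_w > 0 = 1.
Sanity: Σ A_w = 16 = 2^4 = 16 ✓.


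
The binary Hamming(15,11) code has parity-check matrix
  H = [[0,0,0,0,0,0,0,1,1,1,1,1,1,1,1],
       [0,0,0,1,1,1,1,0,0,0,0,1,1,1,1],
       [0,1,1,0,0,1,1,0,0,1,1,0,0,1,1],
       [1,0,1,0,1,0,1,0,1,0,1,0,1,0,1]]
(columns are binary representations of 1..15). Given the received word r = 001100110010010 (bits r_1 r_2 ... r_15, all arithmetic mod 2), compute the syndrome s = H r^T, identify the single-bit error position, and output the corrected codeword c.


s = (1, 1, 0, 1)^T, error position = 13, corrected codeword c = 001100110010110

Compute s = H r^T mod 2 one row at a time:
  s_1 = 1 + 0 + 0 + 1 + 0 + 0 + 1 + 0 = 3 ≡ 1 (mod 2).
  s_2 = 1 + 0 + 0 + 1 + 0 + 0 + 1 + 0 = 3 ≡ 1 (mod 2).
  s_3 = 0 + 1 + 0 + 1 + 0 + 1 + 1 + 0 = 4 ≡ 0 (mod 2).
  s_4 = 0 + 1 + 0 + 1 + 0 + 1 + 0 + 0 = 3 ≡ 1 (mod 2).
s = (1, 1, 0, 1)^T — this equals column 13 of H (binary 1101), so error is at position 13.
Correct: flip bit 13 of r = 001100110010010 to get c = 001100110010110.


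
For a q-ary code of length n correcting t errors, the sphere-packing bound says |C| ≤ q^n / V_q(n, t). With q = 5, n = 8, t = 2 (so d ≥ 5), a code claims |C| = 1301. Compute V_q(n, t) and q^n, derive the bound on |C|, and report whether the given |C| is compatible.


V_q(n, t) = 481, q^n = 390625, Hamming bound = 812, |C| = 1301 > bound (violated).

Step 1: Compute V_q(n, t) = Σ_{j=0}^2 C(n, j) (q−1)^j.
  j = 0: C(8,0)·(4)^0 = 1·1 = 1.
  j = 1: C(8,1)·(4)^1 = 8·4 = 32.
  j = 2: C(8,2)·(4)^2 = 28·16 = 448.
  V_q(n, t) = 1 + 32 + 448 = 481.
Step 2: q^n = 5^8 = 390625.
Step 3: Hamming bound ⌊q^n / V_q(n,t)⌋ = ⌊390625/481⌋ = 812.
Step 4: Compare |C| = 1301 to 812: violated.
The claimed |C| lies above the Hamming bound, so no 5-ary code of length 8 with d ≥ 5 can have 1301 codewords.


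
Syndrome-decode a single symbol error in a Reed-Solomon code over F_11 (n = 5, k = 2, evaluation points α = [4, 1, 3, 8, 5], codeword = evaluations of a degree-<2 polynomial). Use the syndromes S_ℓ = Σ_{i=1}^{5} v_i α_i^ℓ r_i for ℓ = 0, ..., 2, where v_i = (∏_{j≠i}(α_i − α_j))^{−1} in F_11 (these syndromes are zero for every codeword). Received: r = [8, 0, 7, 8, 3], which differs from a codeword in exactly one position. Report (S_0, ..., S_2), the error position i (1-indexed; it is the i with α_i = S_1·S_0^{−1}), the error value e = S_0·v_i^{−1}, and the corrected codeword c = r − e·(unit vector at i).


S = (3, 1, 4), error at position 1, error magnitude e = 3, c = [5, 0, 7, 8, 3].

Step 1: column multipliers v_i = (∏_{j≠i}(α_i − α_j))^{−1} mod 11.
  i = 1 (α = 4): (4−1)(4−3)(4−8)(4−5) = 3·1·(−4)·(−1) = 12 ≡ 1, so v_1 = 1^{−1} = 1 (mod 11).
  i = 2 (α = 1): (1−4)(1−3)(1−8)(1−5) = (−3)·(−2)·(−7)·(−4) = 168 ≡ 3, so v_2 = 3^{−1} = 4 (mod 11).
  i = 3 (α = 3): (3−4)(3−1)(3−8)(3−5) = (−1)·2·(−5)·(−2) = −20 ≡ 2, so v_3 = 2^{−1} = 6 (mod 11).
  i = 4 (α = 8): (8−4)(8−1)(8−3)(8−5) = 4·7·5·3 = 420 ≡ 2, so v_4 = 2^{−1} = 6 (mod 11).
  i = 5 (α = 5): (5−4)(5−1)(5−3)(5−8) = 1·4·2·(−3) = −24 ≡ 9, so v_5 = 9^{−1} = 5 (mod 11).
  v = [1, 4, 6, 6, 5].
Step 2: syndromes of r = [8, 0, 7, 8, 3] (all sums mod 11).
  S_0 = Σ v_i r_i = 1·8 + 4·0 + 6·7 + 6·8 + 5·3 = 113 ≡ 3.
  S_1 = Σ v_i α_i r_i = 1·4·8 + 4·1·0 + 6·3·7 + 6·8·8 + 5·5·3 = 617 ≡ 1.
  α_i^2 mod 11 = [5, 1, 9, 9, 3].
  S_2 = Σ v_i α_i^2 r_i = 1·5·8 + 4·1·0 + 6·9·7 + 6·9·8 + 5·3·3 = 895 ≡ 4.
  S = (3, 1, 4) ≠ 0, so r is not a codeword (an error is present).
Step 3: locate the error. For a single error e at position i, S_ℓ = v_i·e·α_i^ℓ, so α_err = S_1/S_0.
  S_0^{−1} = 3^{−1} = 4 (mod 11), so α_err = 1·4 = 4 ≡ 4 = α_1. Error position i = 1.
  Consistency check: S_2/S_1 = 4·1 = 4 ≡ 4 = α_err ✓ (single-error assumption holds).
Step 4: error magnitude e = S_0/v_1 = S_0·∏_{j≠1}(α_1 − α_j) = 3·1 = 3 ≡ 3 (mod 11).
Step 5: correct position 1: c_1 = r_1 − e = 8 − 3 ≡ 5 (mod 11). Hence c = [5, 0, 7, 8, 3].
  Check: interpolating c through the α_i gives m(x) = 2 + 9·x (degree < 2) with m(α_i) = c_i for every i, so c is indeed a codeword.


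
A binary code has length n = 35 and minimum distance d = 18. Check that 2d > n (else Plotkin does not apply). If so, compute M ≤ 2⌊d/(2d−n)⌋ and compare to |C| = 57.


Plotkin bound M ≤ 36; given |C| = 57 > bound (violated).

Check applicability: 2d = 36, n = 35.
2d − n = 1 > 0, so Plotkin applies.
Compute d/(2d−n) = 18/1 ≈ 18.0000.
⌊d/(2d−n)⌋ = 18.
Plotkin bound: M ≤ 2·18 = 36.
Given |C| = 57, check: VIOLATED.
This |C| is above the Plotkin bound, so no binary code with n = 35, d = 18 and 57 codewords exists.


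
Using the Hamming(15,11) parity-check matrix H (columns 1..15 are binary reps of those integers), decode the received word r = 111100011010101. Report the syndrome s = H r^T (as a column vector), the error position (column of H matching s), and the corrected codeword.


s = (1, 1, 0, 0)^T, error position = 12, corrected codeword c = 111100011011101

Compute s = H r^T mod 2 one row at a time:
  s_1 = 1 + 1 + 0 + 1 + 0 + 1 + 0 + 1 = 5 ≡ 1 (mod 2).
  s_2 = 1 + 0 + 0 + 0 + 0 + 1 + 0 + 1 = 3 ≡ 1 (mod 2).
  s_3 = 1 + 1 + 0 + 0 + 0 + 1 + 0 + 1 = 4 ≡ 0 (mod 2).
  s_4 = 1 + 1 + 0 + 0 + 1 + 1 + 1 + 1 = 6 ≡ 0 (mod 2).
s = (1, 1, 0, 0)^T — this equals column 12 of H (binary 1100), so error is at position 12.
Correct: flip bit 12 of r = 111100011010101 to get c = 111100011011101.


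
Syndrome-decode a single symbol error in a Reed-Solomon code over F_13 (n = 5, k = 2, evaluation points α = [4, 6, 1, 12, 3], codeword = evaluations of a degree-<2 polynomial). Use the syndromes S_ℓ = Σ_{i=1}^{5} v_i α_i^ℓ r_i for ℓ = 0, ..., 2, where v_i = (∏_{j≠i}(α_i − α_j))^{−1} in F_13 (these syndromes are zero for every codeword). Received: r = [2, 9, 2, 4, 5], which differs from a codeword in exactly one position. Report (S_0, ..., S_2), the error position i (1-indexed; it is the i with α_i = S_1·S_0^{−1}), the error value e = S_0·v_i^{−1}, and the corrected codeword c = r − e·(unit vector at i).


S = (6, 6, 6), error at position 3, error magnitude e = 4, c = [2, 9, 11, 4, 5].

Step 1: column multipliers v_i = (∏_{j≠i}(α_i − α_j))^{−1} mod 13.
  i = 1 (α = 4): (4−6)(4−1)(4−12)(4−3) = (−2)·3·(−8)·1 = 48 ≡ 9, so v_1 = 9^{−1} = 3 (mod 13).
  i = 2 (α = 6): (6−4)(6−1)(6−12)(6−3) = 2·5·(−6)·3 = −180 ≡ 2, so v_2 = 2^{−1} = 7 (mod 13).
  i = 3 (α = 1): (1−4)(1−6)(1−12)(1−3) = (−3)·(−5)·(−11)·(−2) = 330 ≡ 5, so v_3 = 5^{−1} = 8 (mod 13).
  i = 4 (α = 12): (12−4)(12−6)(12−1)(12−3) = 8·6·11·9 = 4752 ≡ 7, so v_4 = 7^{−1} = 2 (mod 13).
  i = 5 (α = 3): (3−4)(3−6)(3−1)(3−12) = (−1)·(−3)·2·(−9) = −54 ≡ 11, so v_5 = 11^{−1} = 6 (mod 13).
  v = [3, 7, 8, 2, 6].
Step 2: syndromes of r = [2, 9, 2, 4, 5] (all sums mod 13).
  S_0 = Σ v_i r_i = 3·2 + 7·9 + 8·2 + 2·4 + 6·5 = 123 ≡ 6.
  S_1 = Σ v_i α_i r_i = 3·4·2 + 7·6·9 + 8·1·2 + 2·12·4 + 6·3·5 = 604 ≡ 6.
  α_i^2 mod 13 = [3, 10, 1, 1, 9].
  S_2 = Σ v_i α_i^2 r_i = 3·3·2 + 7·10·9 + 8·1·2 + 2·1·4 + 6·9·5 = 942 ≡ 6.
  S = (6, 6, 6) ≠ 0, so r is not a codeword (an error is present).
Step 3: locate the error. For a single error e at position i, S_ℓ = v_i·e·α_i^ℓ, so α_err = S_1/S_0.
  S_0^{−1} = 6^{−1} = 11 (mod 13), so α_err = 6·11 = 66 ≡ 1 = α_3. Error position i = 3.
  Consistency check: S_2/S_1 = 6·11 = 66 ≡ 1 = α_err ✓ (single-error assumption holds).
Step 4: error magnitude e = S_0/v_3 = S_0·∏_{j≠3}(α_3 − α_j) = 6·5 = 30 ≡ 4 (mod 13).
Step 5: correct position 3: c_3 = r_3 − e = 2 − 4 ≡ 11 (mod 13). Hence c = [2, 9, 11, 4, 5].
  Check: interpolating c through the α_i gives m(x) = 1 + 10·x (degree < 2) with m(α_i) = c_i for every i, so c is indeed a codeword.


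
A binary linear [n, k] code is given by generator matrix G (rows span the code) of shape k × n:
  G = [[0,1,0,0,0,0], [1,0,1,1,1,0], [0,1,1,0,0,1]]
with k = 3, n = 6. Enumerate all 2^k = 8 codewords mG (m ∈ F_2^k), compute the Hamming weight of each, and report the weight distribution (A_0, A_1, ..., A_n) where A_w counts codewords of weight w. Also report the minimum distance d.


Weight distribution: A_0 = 1, A_1 = 1, A_2 = 1, A_3 = 1, A_4 = 2, A_5 = 2. Minimum distance d = 1.

Enumerate all 2^3 = 8 messages m ∈ F_2^3.
For each, compute codeword c = mG in F_2^6, then tally its weight.
  m = 000 → c = 000000, weight = 0.
  m = 100 → c = 010000, weight = 1.
  m = 010 → c = 101110, weight = 4.
  m = 110 → c = 111110, weight = 5.
  m = 001 → c = 011001, weight = 3.
  m = 101 → c = 001001, weight = 2.
  m = 011 → c = 110111, weight = 5.
  m = 111 → c = 100111, weight = 4.
Tally weights:
  weight 0: 1 codewords.
  weight 1: 1 codewords.
  weight 2: 1 codewords.
  weight 3: 1 codewords.
  weight 4: 2 codewords.
  weight 5: 2 codewords.
Minimum distance d = smallest w > 0 with A_w > 0 = 1.
Sanity: Σ A_w = 8 = 2^3 = 8 ✓.


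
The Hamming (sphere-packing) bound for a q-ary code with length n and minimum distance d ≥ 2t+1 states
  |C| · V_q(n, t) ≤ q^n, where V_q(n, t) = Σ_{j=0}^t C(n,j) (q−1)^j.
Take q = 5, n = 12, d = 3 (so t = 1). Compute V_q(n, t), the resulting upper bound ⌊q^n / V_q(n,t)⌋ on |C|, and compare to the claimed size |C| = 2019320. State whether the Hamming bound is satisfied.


V_q(n, t) = 49, q^n = 244140625, Hamming bound = 4982461, |C| = 2019320 ≤ bound (satisfied).

Step 1: Compute V_q(n, t) = Σ_{j=0}^1 C(n, j) (q−1)^j.
  j = 0: C(12,0)·(4)^0 = 1·1 = 1.
  j = 1: C(12,1)·(4)^1 = 12·4 = 48.
  V_q(n, t) = 1 + 48 = 49.
Step 2: q^n = 5^12 = 244140625.
Step 3: Hamming bound ⌊q^n / V_q(n,t)⌋ = ⌊244140625/49⌋ = 4982461.
Step 4: Compare |C| = 2019320 to 4982461: satisfied.
The claimed |C| lies below the Hamming bound.


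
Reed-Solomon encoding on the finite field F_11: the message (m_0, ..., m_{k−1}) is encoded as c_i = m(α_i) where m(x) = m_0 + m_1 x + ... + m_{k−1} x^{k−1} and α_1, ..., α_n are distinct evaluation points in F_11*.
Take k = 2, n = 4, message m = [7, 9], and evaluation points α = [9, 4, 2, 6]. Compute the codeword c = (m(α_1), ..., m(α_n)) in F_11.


c = [0, 10, 3, 6]

Message polynomial: m(x) = 7 + 9·x (mod 11).
For each evaluation point α_i, compute m(α_i) mod 11:
  α_1 = 9: Horner steps 9 → 0, so m(9) = 0.
  α_2 = 4: Horner steps 9 → 10, so m(4) = 10.
  α_3 = 2: Horner steps 9 → 3, so m(2) = 3.
  α_4 = 6: Horner steps 9 → 6, so m(6) = 6.
Codeword c = [0, 10, 3, 6] ∈ F_11^4.


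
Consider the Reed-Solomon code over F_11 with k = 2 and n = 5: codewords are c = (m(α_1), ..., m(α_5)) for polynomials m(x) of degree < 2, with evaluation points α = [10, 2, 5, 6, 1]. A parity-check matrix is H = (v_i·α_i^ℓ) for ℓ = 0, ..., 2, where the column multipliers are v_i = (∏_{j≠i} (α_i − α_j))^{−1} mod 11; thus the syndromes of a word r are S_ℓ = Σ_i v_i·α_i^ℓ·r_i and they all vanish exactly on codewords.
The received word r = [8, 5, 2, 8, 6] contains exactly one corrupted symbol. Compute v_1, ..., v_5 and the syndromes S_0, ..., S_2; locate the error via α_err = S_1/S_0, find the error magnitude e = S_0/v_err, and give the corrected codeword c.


S = (5, 8, 4), error at position 4, error magnitude e = 7, c = [8, 5, 2, 1, 6].

Step 1: column multipliers v_i = (∏_{j≠i}(α_i − α_j))^{−1} mod 11.
  i = 1 (α = 10): (10−2)(10−5)(10−6)(10−1) = 8·5·4·9 = 1440 ≡ 10, so v_1 = 10^{−1} = 10 (mod 11).
  i = 2 (α = 2): (2−10)(2−5)(2−6)(2−1) = (−8)·(−3)·(−4)·1 = −96 ≡ 3, so v_2 = 3^{−1} = 4 (mod 11).
  i = 3 (α = 5): (5−10)(5−2)(5−6)(5−1) = (−5)·3·(−1)·4 = 60 ≡ 5, so v_3 = 5^{−1} = 9 (mod 11).
  i = 4 (α = 6): (6−10)(6−2)(6−5)(6−1) = (−4)·4·1·5 = −80 ≡ 8, so v_4 = 8^{−1} = 7 (mod 11).
  i = 5 (α = 1): (1−10)(1−2)(1−5)(1−6) = (−9)·(−1)·(−4)·(−5) = 180 ≡ 4, so v_5 = 4^{−1} = 3 (mod 11).
  v = [10, 4, 9, 7, 3].
Step 2: syndromes of r = [8, 5, 2, 8, 6] (all sums mod 11).
  S_0 = Σ v_i r_i = 10·8 + 4·5 + 9·2 + 7·8 + 3·6 = 192 ≡ 5.
  S_1 = Σ v_i α_i r_i = 10·10·8 + 4·2·5 + 9·5·2 + 7·6·8 + 3·1·6 = 1284 ≡ 8.
  α_i^2 mod 11 = [1, 4, 3, 3, 1].
  S_2 = Σ v_i α_i^2 r_i = 10·1·8 + 4·4·5 + 9·3·2 + 7·3·8 + 3·1·6 = 400 ≡ 4.
  S = (5, 8, 4) ≠ 0, so r is not a codeword (an error is present).
Step 3: locate the error. For a single error e at position i, S_ℓ = v_i·e·α_i^ℓ, so α_err = S_1/S_0.
  S_0^{−1} = 5^{−1} = 9 (mod 11), so α_err = 8·9 = 72 ≡ 6 = α_4. Error position i = 4.
  Consistency check: S_2/S_1 = 4·7 = 28 ≡ 6 = α_err ✓ (single-error assumption holds).
Step 4: error magnitude e = S_0/v_4 = S_0·∏_{j≠4}(α_4 − α_j) = 5·8 = 40 ≡ 7 (mod 11).
Step 5: correct position 4: c_4 = r_4 − e = 8 − 7 ≡ 1 (mod 11). Hence c = [8, 5, 2, 1, 6].
  Check: interpolating c through the α_i gives m(x) = 7 + 10·x (degree < 2) with m(α_i) = c_i for every i, so c is indeed a codeword.


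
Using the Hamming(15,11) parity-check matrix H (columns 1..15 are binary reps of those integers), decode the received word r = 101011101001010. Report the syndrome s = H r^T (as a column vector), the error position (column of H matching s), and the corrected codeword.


s = (1, 1, 0, 1)^T, error position = 13, corrected codeword c = 101011101001110

Compute s = H r^T mod 2 one row at a time:
  s_1 = 0 + 1 + 0 + 0 + 1 + 0 + 1 + 0 = 3 ≡ 1 (mod 2).
  s_2 = 0 + 1 + 1 + 1 + 1 + 0 + 1 + 0 = 5 ≡ 1 (mod 2).
  s_3 = 0 + 1 + 1 + 1 + 0 + 0 + 1 + 0 = 4 ≡ 0 (mod 2).
  s_4 = 1 + 1 + 1 + 1 + 1 + 0 + 0 + 0 = 5 ≡ 1 (mod 2).
s = (1, 1, 0, 1)^T — this equals column 13 of H (binary 1101), so error is at position 13.
Correct: flip bit 13 of r = 101011101001010 to get c = 101011101001110.


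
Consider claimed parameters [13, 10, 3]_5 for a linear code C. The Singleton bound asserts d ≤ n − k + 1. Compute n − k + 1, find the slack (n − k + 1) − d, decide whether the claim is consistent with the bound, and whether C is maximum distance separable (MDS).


Singleton RHS = n − k + 1 = 4, slack = 1, bound satisfied, not MDS.

Singleton bound: d ≤ n − k + 1.
Here n = 13, k = 10, so n − k + 1 = 4.
Given d = 3, check d ≤ 4: YES.
Slack = (n − k + 1) − d = 1.
The code is NOT MDS (slack = 1 > 0).
Description: the claimed parameters are [13, 10, 3]_5; such a code would be non-MDS.


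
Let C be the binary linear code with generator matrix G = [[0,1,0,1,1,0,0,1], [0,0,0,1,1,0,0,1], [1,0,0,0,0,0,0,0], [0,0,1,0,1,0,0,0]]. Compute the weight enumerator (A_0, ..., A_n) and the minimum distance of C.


Weight distribution: A_0 = 1, A_1 = 2, A_2 = 2, A_3 = 4, A_4 = 5, A_5 = 2. Minimum distance d = 1.

Enumerate all 2^4 = 16 messages m ∈ F_2^4.
For each, compute codeword c = mG in F_2^8, then tally its weight.
  m = 0000 → c = 00000000, weight = 0.
  m = 1000 → c = 01011001, weight = 4.
  m = 0100 → c = 00011001, weight = 3.
  m = 1100 → c = 01000000, weight = 1.
  m = 0010 → c = 10000000, weight = 1.
  m = 1010 → c = 11011001, weight = 5.
  m = 0110 → c = 10011001, weight = 4.
  m = 1110 → c = 11000000, weight = 2.
  m = 0001 → c = 00101000, weight = 2.
  m = 1001 → c = 01110001, weight = 4.
  m = 0101 → c = 00110001, weight = 3.
  m = 1101 → c = 01101000, weight = 3.
  m = 0011 → c = 10101000, weight = 3.
  m = 1011 → c = 11110001, weight = 5.
  m = 0111 → c = 10110001, weight = 4.
  m = 1111 → c = 11101000, weight = 4.
Tally weights:
  weight 0: 1 codewords.
  weight 1: 2 codewords.
  weight 2: 2 codewords.
  weight 3: 4 codewords.
  weight 4: 5 codewords.
  weight 5: 2 codewords.
Minimum distance d = smallest w > 0 with A_w > 0 = 1.
Sanity: Σ A_w = 16 = 2^4 = 16 ✓.


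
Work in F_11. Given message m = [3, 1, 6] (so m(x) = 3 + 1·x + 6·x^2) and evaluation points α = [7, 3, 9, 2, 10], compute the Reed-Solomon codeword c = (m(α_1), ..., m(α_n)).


c = [7, 5, 3, 7, 8]

Message polynomial: m(x) = 3 + 1·x + 6·x^2 (mod 11).
For each evaluation point α_i, compute m(α_i) mod 11:
  α_1 = 7: Horner steps 6 → 10 → 7, so m(7) = 7.
  α_2 = 3: Horner steps 6 → 8 → 5, so m(3) = 5.
  α_3 = 9: Horner steps 6 → 0 → 3, so m(9) = 3.
  α_4 = 2: Horner steps 6 → 2 → 7, so m(2) = 7.
  α_5 = 10: Horner steps 6 → 6 → 8, so m(10) = 8.
Codeword c = [7, 5, 3, 7, 8] ∈ F_11^5.


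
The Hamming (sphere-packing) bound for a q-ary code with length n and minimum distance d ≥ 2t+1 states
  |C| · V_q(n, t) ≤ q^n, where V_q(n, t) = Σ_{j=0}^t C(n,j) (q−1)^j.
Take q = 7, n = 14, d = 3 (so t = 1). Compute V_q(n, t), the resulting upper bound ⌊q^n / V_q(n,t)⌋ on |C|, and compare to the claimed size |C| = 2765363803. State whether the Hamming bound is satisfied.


V_q(n, t) = 85, q^n = 678223072849, Hamming bound = 7979094974, |C| = 2765363803 ≤ bound (satisfied).

Step 1: Compute V_q(n, t) = Σ_{j=0}^1 C(n, j) (q−1)^j.
  j = 0: C(14,0)·(6)^0 = 1·1 = 1.
  j = 1: C(14,1)·(6)^1 = 14·6 = 84.
  V_q(n, t) = 1 + 84 = 85.
Step 2: q^n = 7^14 = 678223072849.
Step 3: Hamming bound ⌊q^n / V_q(n,t)⌋ = ⌊678223072849/85⌋ = 7979094974.
Step 4: Compare |C| = 2765363803 to 7979094974: satisfied.
The claimed |C| lies below the Hamming bound.
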